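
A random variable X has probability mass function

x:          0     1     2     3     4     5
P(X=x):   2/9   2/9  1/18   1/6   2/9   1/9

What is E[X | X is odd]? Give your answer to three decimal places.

P(X is odd) = 2/9 + 1/6 + 1/9 = 1/2.
E[X | X is odd] = [1·2/9 + 3·1/6 + 5·1/9] / (1/2)
 = 23/18 / (1/2)
 = 23/9

2.556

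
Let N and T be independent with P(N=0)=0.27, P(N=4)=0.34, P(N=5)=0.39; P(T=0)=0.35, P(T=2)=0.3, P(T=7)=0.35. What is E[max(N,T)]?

4.7635

E[max(N,T)] = Σ_n Σ_t max(n,t) · P(N=n)P(T=t)
 = 0·0.0945 + 2·0.081 + 7·0.0945 + 4·0.119 + 4·0.102 + 7·0.119 + 5·0.1365 + 5·0.117 + 7·0.1365
 = 0 + 0.162 + 0.6615 + 0.476 + 0.408 + 0.833 + 0.6825 + 0.585 + 0.9555
 = 4.7635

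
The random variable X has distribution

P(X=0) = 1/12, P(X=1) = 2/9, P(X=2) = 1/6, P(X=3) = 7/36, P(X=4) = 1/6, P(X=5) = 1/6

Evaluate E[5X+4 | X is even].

P(X is even) = 1/12 + 1/6 + 1/6 = 5/12.
E[5X+4 | X is even] = [4·1/12 + 14·1/6 + 24·1/6] / (5/12)
 = 20/3 / (5/12)
 = 16

16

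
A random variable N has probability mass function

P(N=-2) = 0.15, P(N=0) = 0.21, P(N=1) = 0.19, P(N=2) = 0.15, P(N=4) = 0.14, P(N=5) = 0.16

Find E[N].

E[N] = Σ n·P(N=n)
 = (-2)·0.15 + 0·0.21 + 1·0.19 + 2·0.15 + 4·0.14 + 5·0.16
 = (-0.3) + 0 + 0.19 + 0.3 + 0.56 + 0.8
 = 1.55

1.55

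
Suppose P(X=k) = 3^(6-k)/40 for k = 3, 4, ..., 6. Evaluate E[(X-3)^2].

0.75

E[(X-3)^2] = Σ (x-3)^2·P(X=x)
 = 0·27/40 + 1·9/40 + 4·3/40 + 9·1/40
 = 0 + 9/40 + 3/10 + 9/40
 = 3/4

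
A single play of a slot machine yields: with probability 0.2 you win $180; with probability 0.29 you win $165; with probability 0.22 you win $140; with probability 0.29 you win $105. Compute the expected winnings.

145.1

E[payout] = 180·0.2 + 165·0.29 + 140·0.22 + 105·0.29
 = 36 + 47.85 + 30.8 + 30.45
 = 145.1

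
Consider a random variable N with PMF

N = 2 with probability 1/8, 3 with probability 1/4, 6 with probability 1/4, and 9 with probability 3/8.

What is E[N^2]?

42.125

E[N^2] = Σ n^2·P(N=n)
 = 4·1/8 + 9·1/4 + 36·1/4 + 81·3/8
 = 1/2 + 9/4 + 9 + 243/8
 = 337/8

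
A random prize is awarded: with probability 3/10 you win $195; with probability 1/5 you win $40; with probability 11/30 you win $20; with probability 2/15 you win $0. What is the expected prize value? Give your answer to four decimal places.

E[payout] = 195·3/10 + 40·1/5 + 20·11/30 + 0·2/15
 = 117/2 + 8 + 22/3 + 0
 = 443/6

73.8333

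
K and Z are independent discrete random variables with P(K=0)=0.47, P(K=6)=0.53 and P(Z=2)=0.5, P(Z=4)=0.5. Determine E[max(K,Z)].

E[max(K,Z)] = Σ_k Σ_z max(k,z) · P(K=k)P(Z=z)
 = 2·0.235 + 4·0.235 + 6·0.265 + 6·0.265
 = 0.47 + 0.94 + 1.59 + 1.59
 = 4.59

4.59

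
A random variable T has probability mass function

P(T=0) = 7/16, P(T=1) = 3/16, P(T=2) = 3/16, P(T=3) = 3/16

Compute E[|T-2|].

E[|T-2|] = Σ |t-2|·P(T=t)
 = 2·7/16 + 1·3/16 + 0·3/16 + 1·3/16
 = 7/8 + 3/16 + 0 + 3/16
 = 5/4

1.25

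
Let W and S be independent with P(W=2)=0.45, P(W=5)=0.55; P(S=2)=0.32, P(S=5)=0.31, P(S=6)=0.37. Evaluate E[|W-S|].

E[|W-S|] = Σ_w Σ_s |w-s| · P(W=w)P(S=s)
 = 0·0.144 + 3·0.1395 + 4·0.1665 + 3·0.176 + 0·0.1705 + 1·0.2035
 = 0 + 0.4185 + 0.666 + 0.528 + 0 + 0.2035
 = 1.816

1.816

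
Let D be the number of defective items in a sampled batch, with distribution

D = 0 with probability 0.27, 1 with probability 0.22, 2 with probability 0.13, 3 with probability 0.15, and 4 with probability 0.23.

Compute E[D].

1.85

E[D] = Σ d·P(D=d)
 = 0·0.27 + 1·0.22 + 2·0.13 + 3·0.15 + 4·0.23
 = 0 + 0.22 + 0.26 + 0.45 + 0.92
 = 1.85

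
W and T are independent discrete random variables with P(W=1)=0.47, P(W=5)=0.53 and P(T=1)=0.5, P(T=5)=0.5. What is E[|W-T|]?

2

E[|W-T|] = Σ_w Σ_t |w-t| · P(W=w)P(T=t)
 = 0·0.235 + 4·0.235 + 4·0.265 + 0·0.265
 = 0 + 0.94 + 1.06 + 0
 = 2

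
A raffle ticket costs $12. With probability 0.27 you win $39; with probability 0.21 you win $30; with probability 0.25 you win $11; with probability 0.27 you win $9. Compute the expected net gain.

10.01

E[payout] = 39·0.27 + 30·0.21 + 11·0.25 + 9·0.27
 = 10.53 + 6.3 + 2.75 + 2.43
 = 22.01
Net = 22.01 - 12 = 10.01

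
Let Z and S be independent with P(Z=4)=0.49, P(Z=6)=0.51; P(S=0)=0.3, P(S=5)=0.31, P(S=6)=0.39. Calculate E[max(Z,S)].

5.5541

E[max(Z,S)] = Σ_z Σ_s max(z,s) · P(Z=z)P(S=s)
 = 4·0.147 + 5·0.1519 + 6·0.1911 + 6·0.153 + 6·0.1581 + 6·0.1989
 = 0.588 + 0.7595 + 1.1466 + 0.918 + 0.9486 + 1.1934
 = 5.5541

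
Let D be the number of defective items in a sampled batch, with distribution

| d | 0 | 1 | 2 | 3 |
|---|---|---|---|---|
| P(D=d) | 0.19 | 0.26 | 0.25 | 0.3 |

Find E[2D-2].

1.32

E[2D-2] = Σ (2d-2)·P(D=d)
 = (-2)·0.19 + 0·0.26 + 2·0.25 + 4·0.3
 = (-0.38) + 0 + 0.5 + 1.2
 = 1.32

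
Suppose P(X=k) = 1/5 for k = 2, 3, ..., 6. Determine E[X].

E[X] = Σ x·P(X=x)
 = 2·1/5 + 3·1/5 + 4·1/5 + 5·1/5 + 6·1/5
 = 2/5 + 3/5 + 4/5 + 1 + 6/5
 = 4

4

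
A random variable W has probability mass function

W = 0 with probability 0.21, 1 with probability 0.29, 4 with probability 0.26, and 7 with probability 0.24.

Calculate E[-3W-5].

E[-3W-5] = Σ (-3w-5)·P(W=w)
 = (-5)·0.21 + (-8)·0.29 + (-17)·0.26 + (-26)·0.24
 = (-1.05) + (-2.32) + (-4.42) + (-6.24)
 = -14.03

-14.03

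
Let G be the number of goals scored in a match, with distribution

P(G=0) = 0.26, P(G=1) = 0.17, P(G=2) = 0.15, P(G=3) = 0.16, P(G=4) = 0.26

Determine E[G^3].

22.33

E[G^3] = Σ g^3·P(G=g)
 = 0·0.26 + 1·0.17 + 8·0.15 + 27·0.16 + 64·0.26
 = 0 + 0.17 + 1.2 + 4.32 + 16.64
 = 22.33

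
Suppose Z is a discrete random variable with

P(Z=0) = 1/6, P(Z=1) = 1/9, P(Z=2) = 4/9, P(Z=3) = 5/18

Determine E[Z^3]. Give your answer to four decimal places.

E[Z^3] = Σ z^3·P(Z=z)
 = 0·1/6 + 1·1/9 + 8·4/9 + 27·5/18
 = 0 + 1/9 + 32/9 + 15/2
 = 67/6

11.1667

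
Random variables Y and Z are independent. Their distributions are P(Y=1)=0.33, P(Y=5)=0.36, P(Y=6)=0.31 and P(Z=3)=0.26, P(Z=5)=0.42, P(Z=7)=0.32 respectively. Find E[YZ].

E[YZ] = Σ_y Σ_z yz · P(Y=y)P(Z=z)
 = 3·0.0858 + 5·0.1386 + 7·0.1056 + 15·0.0936 + 25·0.1512 + 35·0.1152 + 18·0.0806 + 30·0.1302 + 42·0.0992
 = 0.2574 + 0.693 + 0.7392 + 1.404 + 3.78 + 4.032 + 1.4508 + 3.906 + 4.1664
 = 20.4288

20.4288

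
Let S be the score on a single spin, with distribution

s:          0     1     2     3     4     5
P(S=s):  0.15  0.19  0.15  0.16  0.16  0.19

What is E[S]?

E[S] = Σ s·P(S=s)
 = 0·0.15 + 1·0.19 + 2·0.15 + 3·0.16 + 4·0.16 + 5·0.19
 = 0 + 0.19 + 0.3 + 0.48 + 0.64 + 0.95
 = 2.56

2.56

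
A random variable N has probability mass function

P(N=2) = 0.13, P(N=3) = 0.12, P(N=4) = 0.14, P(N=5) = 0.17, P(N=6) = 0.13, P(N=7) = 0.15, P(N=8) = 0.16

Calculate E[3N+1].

16.42

E[3N+1] = Σ (3n+1)·P(N=n)
 = 7·0.13 + 10·0.12 + 13·0.14 + 16·0.17 + 19·0.13 + 22·0.15 + 25·0.16
 = 0.91 + 1.2 + 1.82 + 2.72 + 2.47 + 3.3 + 4
 = 16.42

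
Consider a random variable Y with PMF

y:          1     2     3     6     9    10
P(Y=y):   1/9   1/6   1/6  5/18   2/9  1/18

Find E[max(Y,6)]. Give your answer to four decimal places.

6.8889

E[max(Y,6)] = Σ max(y,6)·P(Y=y)
 = 6·1/9 + 6·1/6 + 6·1/6 + 6·5/18 + 9·2/9 + 10·1/18
 = 2/3 + 1 + 1 + 5/3 + 2 + 5/9
 = 62/9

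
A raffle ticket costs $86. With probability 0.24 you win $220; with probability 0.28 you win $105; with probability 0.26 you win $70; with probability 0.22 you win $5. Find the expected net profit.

15.5

E[payout] = 220·0.24 + 105·0.28 + 70·0.26 + 5·0.22
 = 52.8 + 29.4 + 18.2 + 1.1
 = 101.5
Net = 101.5 - 86 = 15.5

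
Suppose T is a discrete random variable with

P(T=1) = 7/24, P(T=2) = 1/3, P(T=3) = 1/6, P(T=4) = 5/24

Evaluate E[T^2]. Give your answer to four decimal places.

E[T^2] = Σ t^2·P(T=t)
 = 1·7/24 + 4·1/3 + 9·1/6 + 16·5/24
 = 7/24 + 4/3 + 3/2 + 10/3
 = 155/24

6.4583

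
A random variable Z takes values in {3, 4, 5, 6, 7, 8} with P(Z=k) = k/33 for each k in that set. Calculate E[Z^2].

39

E[Z^2] = Σ z^2·P(Z=z)
 = 9·1/11 + 16·4/33 + 25·5/33 + 36·2/11 + 49·7/33 + 64·8/33
 = 9/11 + 64/33 + 125/33 + 72/11 + 343/33 + 512/33
 = 39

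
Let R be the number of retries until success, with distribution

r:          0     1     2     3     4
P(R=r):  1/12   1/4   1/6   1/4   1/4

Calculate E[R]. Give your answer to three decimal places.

2.333

E[R] = Σ r·P(R=r)
 = 0·1/12 + 1·1/4 + 2·1/6 + 3·1/4 + 4·1/4
 = 0 + 1/4 + 1/3 + 3/4 + 1
 = 7/3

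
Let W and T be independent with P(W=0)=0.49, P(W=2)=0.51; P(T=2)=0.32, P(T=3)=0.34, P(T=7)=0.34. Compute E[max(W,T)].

E[max(W,T)] = Σ_w Σ_t max(w,t) · P(W=w)P(T=t)
 = 2·0.1568 + 3·0.1666 + 7·0.1666 + 2·0.1632 + 3·0.1734 + 7·0.1734
 = 0.3136 + 0.4998 + 1.1662 + 0.3264 + 0.5202 + 1.2138
 = 4.04

4.04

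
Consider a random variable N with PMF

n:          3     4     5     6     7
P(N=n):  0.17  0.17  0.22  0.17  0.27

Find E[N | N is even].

P(N is even) = 0.17 + 0.17 = 0.34.
E[N | N is even] = [4·0.17 + 6·0.17] / 0.34
 = 1.7 / 0.34
 = 5

5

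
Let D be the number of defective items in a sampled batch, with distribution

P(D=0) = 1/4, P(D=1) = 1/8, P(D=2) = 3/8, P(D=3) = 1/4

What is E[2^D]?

4

E[2^D] = Σ 2^d·P(D=d)
 = 1·1/4 + 2·1/8 + 4·3/8 + 8·1/4
 = 1/4 + 1/4 + 3/2 + 2
 = 4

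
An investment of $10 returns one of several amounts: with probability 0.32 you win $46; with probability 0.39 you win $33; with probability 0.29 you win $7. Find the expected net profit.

19.62

E[payout] = 46·0.32 + 33·0.39 + 7·0.29
 = 14.72 + 12.87 + 2.03
 = 29.62
Net = 29.62 - 10 = 19.62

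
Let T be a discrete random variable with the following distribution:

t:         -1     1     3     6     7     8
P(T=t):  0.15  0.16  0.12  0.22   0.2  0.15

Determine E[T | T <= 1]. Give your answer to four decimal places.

P(T <= 1) = 0.15 + 0.16 = 0.31.
E[T | T <= 1] = [(-1)·0.15 + 1·0.16] / 0.31
 = 0.01 / 0.31
 = 1/31

0.0323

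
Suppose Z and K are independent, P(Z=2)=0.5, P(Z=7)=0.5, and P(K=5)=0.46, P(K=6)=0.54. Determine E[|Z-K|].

2.5

E[|Z-K|] = Σ_z Σ_k |z-k| · P(Z=z)P(K=k)
 = 3·0.23 + 4·0.27 + 2·0.23 + 1·0.27
 = 0.69 + 1.08 + 0.46 + 0.27
 = 2.5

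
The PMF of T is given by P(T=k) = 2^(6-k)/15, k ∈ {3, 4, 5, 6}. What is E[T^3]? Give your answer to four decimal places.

62.5333

E[T^3] = Σ t^3·P(T=t)
 = 27·8/15 + 64·4/15 + 125·2/15 + 216·1/15
 = 72/5 + 256/15 + 50/3 + 72/5
 = 938/15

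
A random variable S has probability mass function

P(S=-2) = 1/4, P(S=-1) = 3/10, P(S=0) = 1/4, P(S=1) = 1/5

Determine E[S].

-0.6

E[S] = Σ s·P(S=s)
 = (-2)·1/4 + (-1)·3/10 + 0·1/4 + 1·1/5
 = (-1/2) + (-3/10) + 0 + 1/5
 = -3/5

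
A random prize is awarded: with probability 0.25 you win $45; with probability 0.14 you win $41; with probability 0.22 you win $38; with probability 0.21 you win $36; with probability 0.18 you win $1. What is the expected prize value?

E[payout] = 45·0.25 + 41·0.14 + 38·0.22 + 36·0.21 + 1·0.18
 = 11.25 + 5.74 + 8.36 + 7.56 + 0.18
 = 33.09

33.09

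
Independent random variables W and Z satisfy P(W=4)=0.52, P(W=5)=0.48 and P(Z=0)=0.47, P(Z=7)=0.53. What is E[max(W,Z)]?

E[max(W,Z)] = Σ_w Σ_z max(w,z) · P(W=w)P(Z=z)
 = 4·0.2444 + 7·0.2756 + 5·0.2256 + 7·0.2544
 = 0.9776 + 1.9292 + 1.128 + 1.7808
 = 5.8156

5.8156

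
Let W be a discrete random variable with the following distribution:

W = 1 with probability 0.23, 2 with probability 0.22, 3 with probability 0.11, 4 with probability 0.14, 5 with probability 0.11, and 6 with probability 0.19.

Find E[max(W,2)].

3.48

E[max(W,2)] = Σ max(w,2)·P(W=w)
 = 2·0.23 + 2·0.22 + 3·0.11 + 4·0.14 + 5·0.11 + 6·0.19
 = 0.46 + 0.44 + 0.33 + 0.56 + 0.55 + 1.14
 = 3.48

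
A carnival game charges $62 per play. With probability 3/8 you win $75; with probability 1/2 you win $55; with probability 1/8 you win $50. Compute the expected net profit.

-0.125

E[payout] = 75·3/8 + 55·1/2 + 50·1/8
 = 225/8 + 55/2 + 25/4
 = 495/8
Net = 495/8 - 62 = -1/8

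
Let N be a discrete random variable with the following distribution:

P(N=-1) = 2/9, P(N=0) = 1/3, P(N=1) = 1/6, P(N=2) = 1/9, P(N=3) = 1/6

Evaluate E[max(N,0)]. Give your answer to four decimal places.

E[max(N,0)] = Σ max(n,0)·P(N=n)
 = 0·2/9 + 0·1/3 + 1·1/6 + 2·1/9 + 3·1/6
 = 0 + 0 + 1/6 + 2/9 + 1/2
 = 8/9

0.8889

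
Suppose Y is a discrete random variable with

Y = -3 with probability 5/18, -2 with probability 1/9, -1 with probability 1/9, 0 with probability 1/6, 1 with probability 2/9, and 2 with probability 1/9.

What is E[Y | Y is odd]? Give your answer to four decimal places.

P(Y is odd) = 5/18 + 1/9 + 2/9 = 11/18.
E[Y | Y is odd] = [(-3)·5/18 + (-1)·1/9 + 1·2/9] / (11/18)
 = -13/18 / (11/18)
 = -13/11

-1.1818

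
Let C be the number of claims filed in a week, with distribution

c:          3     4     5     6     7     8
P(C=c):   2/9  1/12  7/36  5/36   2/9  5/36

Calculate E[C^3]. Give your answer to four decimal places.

212.9722

E[C^3] = Σ c^3·P(C=c)
 = 27·2/9 + 64·1/12 + 125·7/36 + 216·5/36 + 343·2/9 + 512·5/36
 = 6 + 16/3 + 875/36 + 30 + 686/9 + 640/9
 = 7667/36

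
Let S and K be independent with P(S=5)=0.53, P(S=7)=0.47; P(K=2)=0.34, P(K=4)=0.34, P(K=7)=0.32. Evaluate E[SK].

25.4232

E[SK] = Σ_s Σ_k sk · P(S=s)P(K=k)
 = 10·0.1802 + 20·0.1802 + 35·0.1696 + 14·0.1598 + 28·0.1598 + 49·0.1504
 = 1.802 + 3.604 + 5.936 + 2.2372 + 4.4744 + 7.3696
 = 25.4232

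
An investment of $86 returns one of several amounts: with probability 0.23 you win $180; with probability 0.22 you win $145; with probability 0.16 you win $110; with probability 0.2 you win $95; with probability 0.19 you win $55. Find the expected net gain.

E[payout] = 180·0.23 + 145·0.22 + 110·0.16 + 95·0.2 + 55·0.19
 = 41.4 + 31.9 + 17.6 + 19 + 10.45
 = 120.35
Net = 120.35 - 86 = 34.35

34.35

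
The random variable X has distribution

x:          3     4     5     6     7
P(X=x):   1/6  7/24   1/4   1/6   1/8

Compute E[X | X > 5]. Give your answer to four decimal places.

P(X > 5) = 1/6 + 1/8 = 7/24.
E[X | X > 5] = [6·1/6 + 7·1/8] / (7/24)
 = 15/8 / (7/24)
 = 45/7

6.4286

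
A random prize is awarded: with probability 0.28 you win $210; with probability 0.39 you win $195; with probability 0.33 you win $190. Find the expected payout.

197.55

E[payout] = 210·0.28 + 195·0.39 + 190·0.33
 = 58.8 + 76.05 + 62.7
 = 197.55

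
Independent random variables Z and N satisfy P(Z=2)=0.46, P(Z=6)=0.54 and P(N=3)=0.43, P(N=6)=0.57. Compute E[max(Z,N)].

5.4066

E[max(Z,N)] = Σ_z Σ_n max(z,n) · P(Z=z)P(N=n)
 = 3·0.1978 + 6·0.2622 + 6·0.2322 + 6·0.3078
 = 0.5934 + 1.5732 + 1.3932 + 1.8468
 = 5.4066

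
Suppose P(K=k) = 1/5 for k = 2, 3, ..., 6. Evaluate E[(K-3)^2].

3

E[(K-3)^2] = Σ (k-3)^2·P(K=k)
 = 1·1/5 + 0·1/5 + 1·1/5 + 4·1/5 + 9·1/5
 = 1/5 + 0 + 1/5 + 4/5 + 9/5
 = 3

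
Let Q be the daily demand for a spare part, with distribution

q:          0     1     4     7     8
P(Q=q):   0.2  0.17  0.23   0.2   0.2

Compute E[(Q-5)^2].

E[(Q-5)^2] = Σ (q-5)^2·P(Q=q)
 = 25·0.2 + 16·0.17 + 1·0.23 + 4·0.2 + 9·0.2
 = 5 + 2.72 + 0.23 + 0.8 + 1.8
 = 10.55

10.55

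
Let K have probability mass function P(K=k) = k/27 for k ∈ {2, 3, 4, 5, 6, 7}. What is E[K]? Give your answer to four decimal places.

5.1481

E[K] = Σ k·P(K=k)
 = 2·2/27 + 3·1/9 + 4·4/27 + 5·5/27 + 6·2/9 + 7·7/27
 = 4/27 + 1/3 + 16/27 + 25/27 + 4/3 + 49/27
 = 139/27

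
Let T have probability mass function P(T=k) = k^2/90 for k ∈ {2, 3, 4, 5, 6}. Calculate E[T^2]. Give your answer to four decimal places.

E[T^2] = Σ t^2·P(T=t)
 = 4·2/45 + 9·1/10 + 16·8/45 + 25·5/18 + 36·2/5
 = 8/45 + 9/10 + 128/45 + 125/18 + 72/5
 = 379/15

25.2667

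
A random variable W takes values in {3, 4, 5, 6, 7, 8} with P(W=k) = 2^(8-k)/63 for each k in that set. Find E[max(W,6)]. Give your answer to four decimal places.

E[max(W,6)] = Σ max(w,6)·P(W=w)
 = 6·32/63 + 6·16/63 + 6·8/63 + 6·4/63 + 7·2/63 + 8·1/63
 = 64/21 + 32/21 + 16/21 + 8/21 + 2/9 + 8/63
 = 382/63

6.0635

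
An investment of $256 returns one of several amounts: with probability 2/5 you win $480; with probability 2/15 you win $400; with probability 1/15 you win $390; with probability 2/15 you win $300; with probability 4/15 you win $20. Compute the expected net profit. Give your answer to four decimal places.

E[payout] = 480·2/5 + 400·2/15 + 390·1/15 + 300·2/15 + 20·4/15
 = 192 + 160/3 + 26 + 40 + 16/3
 = 950/3
Net = 950/3 - 256 = 182/3

60.6667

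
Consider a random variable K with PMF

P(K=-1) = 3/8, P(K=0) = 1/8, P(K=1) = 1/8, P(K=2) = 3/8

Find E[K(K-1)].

1.5

E[K(K-1)] = Σ k(k-1)·P(K=k)
 = 2·3/8 + 0·1/8 + 0·1/8 + 2·3/8
 = 3/4 + 0 + 0 + 3/4
 = 3/2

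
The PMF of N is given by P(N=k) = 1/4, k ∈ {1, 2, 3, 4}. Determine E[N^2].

E[N^2] = Σ n^2·P(N=n)
 = 1·1/4 + 4·1/4 + 9·1/4 + 16·1/4
 = 1/4 + 1 + 9/4 + 4
 = 15/2

7.5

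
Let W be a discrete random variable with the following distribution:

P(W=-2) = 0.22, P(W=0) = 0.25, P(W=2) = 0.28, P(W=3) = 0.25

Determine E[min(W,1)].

0.09

E[min(W,1)] = Σ min(w,1)·P(W=w)
 = (-2)·0.22 + 0·0.25 + 1·0.28 + 1·0.25
 = (-0.44) + 0 + 0.28 + 0.25
 = 0.09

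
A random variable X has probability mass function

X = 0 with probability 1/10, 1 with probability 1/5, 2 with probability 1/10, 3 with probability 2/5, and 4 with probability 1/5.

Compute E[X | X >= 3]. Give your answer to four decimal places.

P(X >= 3) = 2/5 + 1/5 = 3/5.
E[X | X >= 3] = [3·2/5 + 4·1/5] / (3/5)
 = 2 / (3/5)
 = 10/3

3.3333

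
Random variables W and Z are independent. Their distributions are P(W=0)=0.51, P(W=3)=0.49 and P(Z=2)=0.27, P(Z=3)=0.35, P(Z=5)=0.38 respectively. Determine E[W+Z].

E[W+Z] = Σ_w Σ_z (w+z) · P(W=w)P(Z=z)
 = 2·0.1377 + 3·0.1785 + 5·0.1938 + 5·0.1323 + 6·0.1715 + 8·0.1862
 = 0.2754 + 0.5355 + 0.969 + 0.6615 + 1.029 + 1.4896
 = 4.96

4.96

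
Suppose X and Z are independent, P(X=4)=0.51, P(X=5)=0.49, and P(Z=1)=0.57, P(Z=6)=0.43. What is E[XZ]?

E[XZ] = Σ_x Σ_z xz · P(X=x)P(Z=z)
 = 4·0.2907 + 24·0.2193 + 5·0.2793 + 30·0.2107
 = 1.1628 + 5.2632 + 1.3965 + 6.321
 = 14.1435

14.1435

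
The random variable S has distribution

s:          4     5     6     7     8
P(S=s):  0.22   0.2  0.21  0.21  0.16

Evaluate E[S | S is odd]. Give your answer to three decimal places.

P(S is odd) = 0.2 + 0.21 = 0.41.
E[S | S is odd] = [5·0.2 + 7·0.21] / 0.41
 = 2.47 / 0.41
 = 247/41

6.024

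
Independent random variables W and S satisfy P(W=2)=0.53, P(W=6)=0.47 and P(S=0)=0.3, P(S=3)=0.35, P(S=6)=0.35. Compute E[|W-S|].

E[|W-S|] = Σ_w Σ_s |w-s| · P(W=w)P(S=s)
 = 2·0.159 + 1·0.1855 + 4·0.1855 + 6·0.141 + 3·0.1645 + 0·0.1645
 = 0.318 + 0.1855 + 0.742 + 0.846 + 0.4935 + 0
 = 2.585

2.585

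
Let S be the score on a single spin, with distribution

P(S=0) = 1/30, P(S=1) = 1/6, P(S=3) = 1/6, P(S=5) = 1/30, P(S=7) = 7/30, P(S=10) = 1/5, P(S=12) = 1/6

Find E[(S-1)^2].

E[(S-1)^2] = Σ (s-1)^2·P(S=s)
 = 1·1/30 + 0·1/6 + 4·1/6 + 16·1/30 + 36·7/30 + 81·1/5 + 121·1/6
 = 1/30 + 0 + 2/3 + 8/15 + 42/5 + 81/5 + 121/6
 = 46

46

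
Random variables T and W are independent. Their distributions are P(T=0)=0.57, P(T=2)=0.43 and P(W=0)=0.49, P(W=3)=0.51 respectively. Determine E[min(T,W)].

E[min(T,W)] = Σ_t Σ_w min(t,w) · P(T=t)P(W=w)
 = 0·0.2793 + 0·0.2907 + 0·0.2107 + 2·0.2193
 = 0 + 0 + 0 + 0.4386
 = 0.4386

0.4386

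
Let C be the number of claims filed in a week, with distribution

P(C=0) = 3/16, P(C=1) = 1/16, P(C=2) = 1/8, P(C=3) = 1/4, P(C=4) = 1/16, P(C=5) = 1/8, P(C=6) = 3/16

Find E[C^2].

E[C^2] = Σ c^2·P(C=c)
 = 0·3/16 + 1·1/16 + 4·1/8 + 9·1/4 + 16·1/16 + 25·1/8 + 36·3/16
 = 0 + 1/16 + 1/2 + 9/4 + 1 + 25/8 + 27/4
 = 219/16

13.6875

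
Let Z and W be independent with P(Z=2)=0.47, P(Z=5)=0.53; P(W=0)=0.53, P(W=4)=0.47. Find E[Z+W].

E[Z+W] = Σ_z Σ_w (z+w) · P(Z=z)P(W=w)
 = 2·0.2491 + 6·0.2209 + 5·0.2809 + 9·0.2491
 = 0.4982 + 1.3254 + 1.4045 + 2.2419
 = 5.47

5.47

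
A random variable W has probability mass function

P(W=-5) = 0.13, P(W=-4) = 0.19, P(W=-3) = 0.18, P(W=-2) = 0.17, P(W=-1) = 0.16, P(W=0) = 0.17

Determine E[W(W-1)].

11.2

E[W(W-1)] = Σ w(w-1)·P(W=w)
 = 30·0.13 + 20·0.19 + 12·0.18 + 6·0.17 + 2·0.16 + 0·0.17
 = 3.9 + 3.8 + 2.16 + 1.02 + 0.32 + 0
 = 11.2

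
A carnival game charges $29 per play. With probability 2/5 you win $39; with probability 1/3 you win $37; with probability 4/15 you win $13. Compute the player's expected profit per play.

2.4

E[payout] = 39·2/5 + 37·1/3 + 13·4/15
 = 78/5 + 37/3 + 52/15
 = 157/5
Net = 157/5 - 29 = 12/5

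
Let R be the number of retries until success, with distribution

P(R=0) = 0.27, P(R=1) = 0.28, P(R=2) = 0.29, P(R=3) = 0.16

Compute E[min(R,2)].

1.18

E[min(R,2)] = Σ min(r,2)·P(R=r)
 = 0·0.27 + 1·0.28 + 2·0.29 + 2·0.16
 = 0 + 0.28 + 0.58 + 0.32
 = 1.18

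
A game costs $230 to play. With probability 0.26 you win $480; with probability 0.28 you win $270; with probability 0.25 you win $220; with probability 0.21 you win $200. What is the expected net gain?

67.4

E[payout] = 480·0.26 + 270·0.28 + 220·0.25 + 200·0.21
 = 124.8 + 75.6 + 55 + 42
 = 297.4
Net = 297.4 - 230 = 67.4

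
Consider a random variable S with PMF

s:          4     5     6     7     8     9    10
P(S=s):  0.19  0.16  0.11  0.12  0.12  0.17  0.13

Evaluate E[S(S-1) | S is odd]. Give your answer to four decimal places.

P(S is odd) = 0.16 + 0.12 + 0.17 = 0.45.
E[S(S-1) | S is odd] = [20·0.16 + 42·0.12 + 72·0.17] / 0.45
 = 20.48 / 0.45
 = 2048/45

45.5111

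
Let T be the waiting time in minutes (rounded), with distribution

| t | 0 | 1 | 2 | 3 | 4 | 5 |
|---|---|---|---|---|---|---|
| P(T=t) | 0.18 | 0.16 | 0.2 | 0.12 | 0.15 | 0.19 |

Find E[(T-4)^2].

5.43

E[(T-4)^2] = Σ (t-4)^2·P(T=t)
 = 16·0.18 + 9·0.16 + 4·0.2 + 1·0.12 + 0·0.15 + 1·0.19
 = 2.88 + 1.44 + 0.8 + 0.12 + 0 + 0.19
 = 5.43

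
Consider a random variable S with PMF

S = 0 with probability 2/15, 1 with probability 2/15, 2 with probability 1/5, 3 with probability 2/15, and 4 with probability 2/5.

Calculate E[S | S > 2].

P(S > 2) = 2/15 + 2/5 = 8/15.
E[S | S > 2] = [3·2/15 + 4·2/5] / (8/15)
 = 2 / (8/15)
 = 15/4

3.75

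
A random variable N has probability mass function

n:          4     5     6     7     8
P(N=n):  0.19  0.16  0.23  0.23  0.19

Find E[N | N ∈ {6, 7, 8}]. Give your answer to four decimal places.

6.9385

P(N ∈ {6, 7, 8}) = 0.23 + 0.23 + 0.19 = 0.65.
E[N | N ∈ {6, 7, 8}] = [6·0.23 + 7·0.23 + 8·0.19] / 0.65
 = 4.51 / 0.65
 = 451/65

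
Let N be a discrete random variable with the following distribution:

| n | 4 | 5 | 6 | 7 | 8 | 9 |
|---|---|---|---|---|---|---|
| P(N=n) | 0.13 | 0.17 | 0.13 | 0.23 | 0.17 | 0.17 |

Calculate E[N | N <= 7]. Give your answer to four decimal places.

P(N <= 7) = 0.13 + 0.17 + 0.13 + 0.23 = 0.66.
E[N | N <= 7] = [4·0.13 + 5·0.17 + 6·0.13 + 7·0.23] / 0.66
 = 3.76 / 0.66
 = 188/33

5.6970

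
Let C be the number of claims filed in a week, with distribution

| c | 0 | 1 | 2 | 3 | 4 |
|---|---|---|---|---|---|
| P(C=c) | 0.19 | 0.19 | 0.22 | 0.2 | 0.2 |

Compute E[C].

2.03

E[C] = Σ c·P(C=c)
 = 0·0.19 + 1·0.19 + 2·0.22 + 3·0.2 + 4·0.2
 = 0 + 0.19 + 0.44 + 0.6 + 0.8
 = 2.03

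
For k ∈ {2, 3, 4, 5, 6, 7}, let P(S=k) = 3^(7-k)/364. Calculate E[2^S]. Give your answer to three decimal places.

7.308

E[2^S] = Σ 2^s·P(S=s)
 = 4·243/364 + 8·81/364 + 16·27/364 + 32·9/364 + 64·3/364 + 128·1/364
 = 243/91 + 162/91 + 108/91 + 72/91 + 48/91 + 32/91
 = 95/13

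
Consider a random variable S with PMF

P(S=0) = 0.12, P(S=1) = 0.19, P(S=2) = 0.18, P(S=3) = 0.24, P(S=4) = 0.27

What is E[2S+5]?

9.7

E[2S+5] = Σ (2s+5)·P(S=s)
 = 5·0.12 + 7·0.19 + 9·0.18 + 11·0.24 + 13·0.27
 = 0.6 + 1.33 + 1.62 + 2.64 + 3.51
 = 9.7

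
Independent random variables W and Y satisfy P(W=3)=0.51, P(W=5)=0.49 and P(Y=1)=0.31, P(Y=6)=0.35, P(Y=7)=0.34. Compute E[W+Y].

8.77

E[W+Y] = Σ_w Σ_y (w+y) · P(W=w)P(Y=y)
 = 4·0.1581 + 9·0.1785 + 10·0.1734 + 6·0.1519 + 11·0.1715 + 12·0.1666
 = 0.6324 + 1.6065 + 1.734 + 0.9114 + 1.8865 + 1.9992
 = 8.77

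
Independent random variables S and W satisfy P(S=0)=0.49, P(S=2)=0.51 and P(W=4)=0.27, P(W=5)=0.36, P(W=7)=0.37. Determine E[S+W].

6.49

E[S+W] = Σ_s Σ_w (s+w) · P(S=s)P(W=w)
 = 4·0.1323 + 5·0.1764 + 7·0.1813 + 6·0.1377 + 7·0.1836 + 9·0.1887
 = 0.5292 + 0.882 + 1.2691 + 0.8262 + 1.2852 + 1.6983
 = 6.49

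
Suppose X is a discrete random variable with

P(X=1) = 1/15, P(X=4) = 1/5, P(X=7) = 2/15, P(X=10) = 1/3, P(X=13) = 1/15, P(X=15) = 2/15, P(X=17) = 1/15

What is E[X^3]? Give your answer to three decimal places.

1315.933

E[X^3] = Σ x^3·P(X=x)
 = 1·1/15 + 64·1/5 + 343·2/15 + 1000·1/3 + 2197·1/15 + 3375·2/15 + 4913·1/15
 = 1/15 + 64/5 + 686/15 + 1000/3 + 2197/15 + 450 + 4913/15
 = 19739/15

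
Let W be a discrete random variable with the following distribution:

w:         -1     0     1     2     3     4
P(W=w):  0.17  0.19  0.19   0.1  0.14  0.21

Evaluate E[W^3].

E[W^3] = Σ w^3·P(W=w)
 = (-1)·0.17 + 0·0.19 + 1·0.19 + 8·0.1 + 27·0.14 + 64·0.21
 = (-0.17) + 0 + 0.19 + 0.8 + 3.78 + 13.44
 = 18.04

18.04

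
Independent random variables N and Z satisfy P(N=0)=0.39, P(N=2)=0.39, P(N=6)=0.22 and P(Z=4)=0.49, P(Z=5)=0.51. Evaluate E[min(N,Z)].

1.7722

E[min(N,Z)] = Σ_n Σ_z min(n,z) · P(N=n)P(Z=z)
 = 0·0.1911 + 0·0.1989 + 2·0.1911 + 2·0.1989 + 4·0.1078 + 5·0.1122
 = 0 + 0 + 0.3822 + 0.3978 + 0.4312 + 0.561
 = 1.7722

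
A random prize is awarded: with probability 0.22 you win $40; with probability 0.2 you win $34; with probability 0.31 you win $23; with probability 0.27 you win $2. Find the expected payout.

E[payout] = 40·0.22 + 34·0.2 + 23·0.31 + 2·0.27
 = 8.8 + 6.8 + 7.13 + 0.54
 = 23.27

23.27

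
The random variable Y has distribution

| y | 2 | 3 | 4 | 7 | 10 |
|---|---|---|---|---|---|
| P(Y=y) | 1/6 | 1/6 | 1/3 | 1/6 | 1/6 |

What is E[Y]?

E[Y] = Σ y·P(Y=y)
 = 2·1/6 + 3·1/6 + 4·1/3 + 7·1/6 + 10·1/6
 = 1/3 + 1/2 + 4/3 + 7/6 + 5/3
 = 5

5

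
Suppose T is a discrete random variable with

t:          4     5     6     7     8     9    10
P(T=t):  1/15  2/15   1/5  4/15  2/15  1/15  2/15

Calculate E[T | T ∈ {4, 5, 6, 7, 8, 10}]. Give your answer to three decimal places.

P(T ∈ {4, 5, 6, 7, 8, 10}) = 1/15 + 2/15 + 1/5 + 4/15 + 2/15 + 2/15 = 14/15.
E[T | T ∈ {4, 5, 6, 7, 8, 10}] = [4·1/15 + 5·2/15 + 6·1/5 + 7·4/15 + 8·2/15 + 10·2/15] / (14/15)
 = 32/5 / (14/15)
 = 48/7

6.857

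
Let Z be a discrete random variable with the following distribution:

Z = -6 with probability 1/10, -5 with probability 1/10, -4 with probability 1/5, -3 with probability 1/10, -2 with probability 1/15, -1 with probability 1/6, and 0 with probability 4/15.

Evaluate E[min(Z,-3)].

E[min(Z,-3)] = Σ min(z,-3)·P(Z=z)
 = (-6)·1/10 + (-5)·1/10 + (-4)·1/5 + (-3)·1/10 + (-3)·1/15 + (-3)·1/6 + (-3)·4/15
 = (-3/5) + (-1/2) + (-4/5) + (-3/10) + (-1/5) + (-1/2) + (-4/5)
 = -37/10

-3.7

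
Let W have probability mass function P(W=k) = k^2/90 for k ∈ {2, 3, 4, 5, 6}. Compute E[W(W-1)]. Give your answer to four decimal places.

E[W(W-1)] = Σ w(w-1)·P(W=w)
 = 2·2/45 + 6·1/10 + 12·8/45 + 20·5/18 + 30·2/5
 = 4/45 + 3/5 + 32/15 + 50/9 + 12
 = 917/45

20.3778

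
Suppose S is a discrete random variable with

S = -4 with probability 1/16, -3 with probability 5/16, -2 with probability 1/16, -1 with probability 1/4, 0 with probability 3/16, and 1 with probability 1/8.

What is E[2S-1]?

-3.875

E[2S-1] = Σ (2s-1)·P(S=s)
 = (-9)·1/16 + (-7)·5/16 + (-5)·1/16 + (-3)·1/4 + (-1)·3/16 + 1·1/8
 = (-9/16) + (-35/16) + (-5/16) + (-3/4) + (-3/16) + 1/8
 = -31/8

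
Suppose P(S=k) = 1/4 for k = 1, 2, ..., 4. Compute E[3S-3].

E[3S-3] = Σ (3s-3)·P(S=s)
 = 0·1/4 + 3·1/4 + 6·1/4 + 9·1/4
 = 0 + 3/4 + 3/2 + 9/4
 = 9/2

4.5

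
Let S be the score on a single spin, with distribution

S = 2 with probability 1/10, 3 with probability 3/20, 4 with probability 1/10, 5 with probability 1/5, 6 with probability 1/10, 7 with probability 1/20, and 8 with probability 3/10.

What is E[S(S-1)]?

E[S(S-1)] = Σ s(s-1)·P(S=s)
 = 2·1/10 + 6·3/20 + 12·1/10 + 20·1/5 + 30·1/10 + 42·1/20 + 56·3/10
 = 1/5 + 9/10 + 6/5 + 4 + 3 + 21/10 + 84/5
 = 141/5

28.2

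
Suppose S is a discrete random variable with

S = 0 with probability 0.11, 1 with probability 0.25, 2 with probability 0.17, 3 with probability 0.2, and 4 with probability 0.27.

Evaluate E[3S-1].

E[3S-1] = Σ (3s-1)·P(S=s)
 = (-1)·0.11 + 2·0.25 + 5·0.17 + 8·0.2 + 11·0.27
 = (-0.11) + 0.5 + 0.85 + 1.6 + 2.97
 = 5.81

5.81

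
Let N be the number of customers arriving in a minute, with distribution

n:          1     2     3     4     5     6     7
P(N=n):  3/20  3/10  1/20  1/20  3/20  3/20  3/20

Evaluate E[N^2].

19.1

E[N^2] = Σ n^2·P(N=n)
 = 1·3/20 + 4·3/10 + 9·1/20 + 16·1/20 + 25·3/20 + 36·3/20 + 49·3/20
 = 3/20 + 6/5 + 9/20 + 4/5 + 15/4 + 27/5 + 147/20
 = 191/10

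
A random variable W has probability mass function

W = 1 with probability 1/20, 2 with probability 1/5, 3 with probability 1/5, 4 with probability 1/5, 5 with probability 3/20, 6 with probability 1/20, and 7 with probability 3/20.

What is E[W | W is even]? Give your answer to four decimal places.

3.3333

P(W is even) = 1/5 + 1/5 + 1/20 = 9/20.
E[W | W is even] = [2·1/5 + 4·1/5 + 6·1/20] / (9/20)
 = 3/2 / (9/20)
 = 10/3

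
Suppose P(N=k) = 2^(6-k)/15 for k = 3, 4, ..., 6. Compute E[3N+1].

12.2

E[3N+1] = Σ (3n+1)·P(N=n)
 = 10·8/15 + 13·4/15 + 16·2/15 + 19·1/15
 = 16/3 + 52/15 + 32/15 + 19/15
 = 61/5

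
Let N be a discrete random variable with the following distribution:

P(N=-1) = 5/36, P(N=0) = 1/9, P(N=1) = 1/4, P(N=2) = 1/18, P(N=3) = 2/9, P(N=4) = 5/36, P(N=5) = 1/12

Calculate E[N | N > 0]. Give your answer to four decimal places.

2.6667

P(N > 0) = 1/4 + 1/18 + 2/9 + 5/36 + 1/12 = 3/4.
E[N | N > 0] = [1·1/4 + 2·1/18 + 3·2/9 + 4·5/36 + 5·1/12] / (3/4)
 = 2 / (3/4)
 = 8/3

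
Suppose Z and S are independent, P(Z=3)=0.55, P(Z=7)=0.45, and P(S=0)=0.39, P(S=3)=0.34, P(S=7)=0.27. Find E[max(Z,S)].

E[max(Z,S)] = Σ_z Σ_s max(z,s) · P(Z=z)P(S=s)
 = 3·0.2145 + 3·0.187 + 7·0.1485 + 7·0.1755 + 7·0.153 + 7·0.1215
 = 0.6435 + 0.561 + 1.0395 + 1.2285 + 1.071 + 0.8505
 = 5.394

5.394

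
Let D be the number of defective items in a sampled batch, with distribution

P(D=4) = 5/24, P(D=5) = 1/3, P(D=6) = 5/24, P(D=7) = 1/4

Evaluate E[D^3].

E[D^3] = Σ d^3·P(D=d)
 = 64·5/24 + 125·1/3 + 216·5/24 + 343·1/4
 = 40/3 + 125/3 + 45 + 343/4
 = 743/4

185.75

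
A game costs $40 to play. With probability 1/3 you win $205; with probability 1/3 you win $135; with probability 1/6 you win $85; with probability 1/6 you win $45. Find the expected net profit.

95

E[payout] = 205·1/3 + 135·1/3 + 85·1/6 + 45·1/6
 = 205/3 + 45 + 85/6 + 15/2
 = 135
Net = 135 - 40 = 95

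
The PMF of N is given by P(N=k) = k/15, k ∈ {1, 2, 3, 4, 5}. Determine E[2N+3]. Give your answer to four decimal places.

E[2N+3] = Σ (2n+3)·P(N=n)
 = 5·1/15 + 7·2/15 + 9·1/5 + 11·4/15 + 13·1/3
 = 1/3 + 14/15 + 9/5 + 44/15 + 13/3
 = 31/3

10.3333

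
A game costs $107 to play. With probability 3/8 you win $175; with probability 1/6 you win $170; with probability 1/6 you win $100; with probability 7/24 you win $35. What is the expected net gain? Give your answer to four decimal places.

E[payout] = 175·3/8 + 170·1/6 + 100·1/6 + 35·7/24
 = 525/8 + 85/3 + 50/3 + 245/24
 = 725/6
Net = 725/6 - 107 = 83/6

13.8333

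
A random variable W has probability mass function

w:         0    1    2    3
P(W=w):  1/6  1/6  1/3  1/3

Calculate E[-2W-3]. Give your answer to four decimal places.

E[-2W-3] = Σ (-2w-3)·P(W=w)
 = (-3)·1/6 + (-5)·1/6 + (-7)·1/3 + (-9)·1/3
 = (-1/2) + (-5/6) + (-7/3) + (-3)
 = -20/3

-6.6667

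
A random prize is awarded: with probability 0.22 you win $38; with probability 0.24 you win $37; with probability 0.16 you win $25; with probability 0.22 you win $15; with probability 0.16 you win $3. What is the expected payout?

25.02

E[payout] = 38·0.22 + 37·0.24 + 25·0.16 + 15·0.22 + 3·0.16
 = 8.36 + 8.88 + 4 + 3.3 + 0.48
 = 25.02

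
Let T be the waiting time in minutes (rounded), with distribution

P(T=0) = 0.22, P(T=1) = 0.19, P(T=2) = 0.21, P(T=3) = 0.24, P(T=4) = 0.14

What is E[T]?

1.89

E[T] = Σ t·P(T=t)
 = 0·0.22 + 1·0.19 + 2·0.21 + 3·0.24 + 4·0.14
 = 0 + 0.19 + 0.42 + 0.72 + 0.56
 = 1.89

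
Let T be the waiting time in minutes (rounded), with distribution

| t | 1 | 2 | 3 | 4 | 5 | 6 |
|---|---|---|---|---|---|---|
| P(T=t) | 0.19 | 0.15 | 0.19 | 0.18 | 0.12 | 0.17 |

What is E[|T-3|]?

1.46

E[|T-3|] = Σ |t-3|·P(T=t)
 = 2·0.19 + 1·0.15 + 0·0.19 + 1·0.18 + 2·0.12 + 3·0.17
 = 0.38 + 0.15 + 0 + 0.18 + 0.24 + 0.51
 = 1.46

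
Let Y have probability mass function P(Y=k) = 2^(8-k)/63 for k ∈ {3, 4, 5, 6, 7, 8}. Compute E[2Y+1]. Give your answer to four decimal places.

8.8095

E[2Y+1] = Σ (2y+1)·P(Y=y)
 = 7·32/63 + 9·16/63 + 11·8/63 + 13·4/63 + 15·2/63 + 17·1/63
 = 32/9 + 16/7 + 88/63 + 52/63 + 10/21 + 17/63
 = 185/21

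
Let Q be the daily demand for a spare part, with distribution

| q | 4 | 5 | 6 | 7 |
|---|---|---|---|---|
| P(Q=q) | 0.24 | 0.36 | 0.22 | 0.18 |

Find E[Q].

5.34

E[Q] = Σ q·P(Q=q)
 = 4·0.24 + 5·0.36 + 6·0.22 + 7·0.18
 = 0.96 + 1.8 + 1.32 + 1.26
 = 5.34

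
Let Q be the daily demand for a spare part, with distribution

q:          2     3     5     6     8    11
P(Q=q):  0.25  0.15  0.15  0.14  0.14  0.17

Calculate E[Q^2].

40.67

E[Q^2] = Σ q^2·P(Q=q)
 = 4·0.25 + 9·0.15 + 25·0.15 + 36·0.14 + 64·0.14 + 121·0.17
 = 1 + 1.35 + 3.75 + 5.04 + 8.96 + 20.57
 = 40.67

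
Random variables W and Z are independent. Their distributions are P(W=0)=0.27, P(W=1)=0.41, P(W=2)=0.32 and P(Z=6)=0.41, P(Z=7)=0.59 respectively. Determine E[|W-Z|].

E[|W-Z|] = Σ_w Σ_z |w-z| · P(W=w)P(Z=z)
 = 6·0.1107 + 7·0.1593 + 5·0.1681 + 6·0.2419 + 4·0.1312 + 5·0.1888
 = 0.6642 + 1.1151 + 0.8405 + 1.4514 + 0.5248 + 0.944
 = 5.54

5.54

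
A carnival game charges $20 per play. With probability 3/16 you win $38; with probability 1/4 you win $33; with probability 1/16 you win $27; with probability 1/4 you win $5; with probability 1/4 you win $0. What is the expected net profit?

E[payout] = 38·3/16 + 33·1/4 + 27·1/16 + 5·1/4 + 0·1/4
 = 57/8 + 33/4 + 27/16 + 5/4 + 0
 = 293/16
Net = 293/16 - 20 = -27/16

-1.6875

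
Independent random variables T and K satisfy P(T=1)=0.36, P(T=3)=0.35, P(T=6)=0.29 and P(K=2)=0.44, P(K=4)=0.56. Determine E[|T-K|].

1.9484

E[|T-K|] = Σ_t Σ_k |t-k| · P(T=t)P(K=k)
 = 1·0.1584 + 3·0.2016 + 1·0.154 + 1·0.196 + 4·0.1276 + 2·0.1624
 = 0.1584 + 0.6048 + 0.154 + 0.196 + 0.5104 + 0.3248
 = 1.9484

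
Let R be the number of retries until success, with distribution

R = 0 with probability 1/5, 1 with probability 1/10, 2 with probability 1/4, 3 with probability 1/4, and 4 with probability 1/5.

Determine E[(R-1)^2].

E[(R-1)^2] = Σ (r-1)^2·P(R=r)
 = 1·1/5 + 0·1/10 + 1·1/4 + 4·1/4 + 9·1/5
 = 1/5 + 0 + 1/4 + 1 + 9/5
 = 13/4

3.25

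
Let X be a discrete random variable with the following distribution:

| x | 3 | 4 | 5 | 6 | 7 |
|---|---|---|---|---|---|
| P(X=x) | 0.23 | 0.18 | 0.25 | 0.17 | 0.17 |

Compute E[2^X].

45.36

E[2^X] = Σ 2^x·P(X=x)
 = 8·0.23 + 16·0.18 + 32·0.25 + 64·0.17 + 128·0.17
 = 1.84 + 2.88 + 8 + 10.88 + 21.76
 = 45.36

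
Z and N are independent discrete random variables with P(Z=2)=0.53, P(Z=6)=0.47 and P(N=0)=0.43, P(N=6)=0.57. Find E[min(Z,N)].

E[min(Z,N)] = Σ_z Σ_n min(z,n) · P(Z=z)P(N=n)
 = 0·0.2279 + 2·0.3021 + 0·0.2021 + 6·0.2679
 = 0 + 0.6042 + 0 + 1.6074
 = 2.2116

2.2116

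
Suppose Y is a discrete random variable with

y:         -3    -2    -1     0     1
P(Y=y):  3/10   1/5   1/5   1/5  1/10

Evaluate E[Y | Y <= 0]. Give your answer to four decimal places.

-1.6667

P(Y <= 0) = 3/10 + 1/5 + 1/5 + 1/5 = 9/10.
E[Y | Y <= 0] = [(-3)·3/10 + (-2)·1/5 + (-1)·1/5 + 0·1/5] / (9/10)
 = -3/2 / (9/10)
 = -5/3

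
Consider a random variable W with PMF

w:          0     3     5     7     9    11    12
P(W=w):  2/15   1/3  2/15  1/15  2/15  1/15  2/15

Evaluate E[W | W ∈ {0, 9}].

4.5

P(W ∈ {0, 9}) = 2/15 + 2/15 = 4/15.
E[W | W ∈ {0, 9}] = [0·2/15 + 9·2/15] / (4/15)
 = 6/5 / (4/15)
 = 9/2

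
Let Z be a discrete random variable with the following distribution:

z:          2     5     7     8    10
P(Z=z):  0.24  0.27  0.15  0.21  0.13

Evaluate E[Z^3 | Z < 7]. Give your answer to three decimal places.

P(Z < 7) = 0.24 + 0.27 = 0.51.
E[Z^3 | Z < 7] = [8·0.24 + 125·0.27] / 0.51
 = 35.67 / 0.51
 = 1189/17

69.941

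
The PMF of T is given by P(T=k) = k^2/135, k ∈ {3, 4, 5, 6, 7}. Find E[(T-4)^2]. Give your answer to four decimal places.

E[(T-4)^2] = Σ (t-4)^2·P(T=t)
 = 1·1/15 + 0·16/135 + 1·5/27 + 4·4/15 + 9·49/135
 = 1/15 + 0 + 5/27 + 16/15 + 49/15
 = 619/135

4.5852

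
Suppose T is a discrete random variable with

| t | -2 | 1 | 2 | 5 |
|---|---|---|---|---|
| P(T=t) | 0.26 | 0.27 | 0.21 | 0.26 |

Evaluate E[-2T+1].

E[-2T+1] = Σ (-2t+1)·P(T=t)
 = 5·0.26 + (-1)·0.27 + (-3)·0.21 + (-9)·0.26
 = 1.3 + (-0.27) + (-0.63) + (-2.34)
 = -1.94

-1.94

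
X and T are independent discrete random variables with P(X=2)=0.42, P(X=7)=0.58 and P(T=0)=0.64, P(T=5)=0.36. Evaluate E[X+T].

E[X+T] = Σ_x Σ_t (x+t) · P(X=x)P(T=t)
 = 2·0.2688 + 7·0.1512 + 7·0.3712 + 12·0.2088
 = 0.5376 + 1.0584 + 2.5984 + 2.5056
 = 6.7

6.7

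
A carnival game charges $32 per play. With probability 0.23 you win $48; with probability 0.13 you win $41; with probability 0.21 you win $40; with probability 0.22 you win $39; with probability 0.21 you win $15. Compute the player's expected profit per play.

4.5

E[payout] = 48·0.23 + 41·0.13 + 40·0.21 + 39·0.22 + 15·0.21
 = 11.04 + 5.33 + 8.4 + 8.58 + 3.15
 = 36.5
Net = 36.5 - 32 = 4.5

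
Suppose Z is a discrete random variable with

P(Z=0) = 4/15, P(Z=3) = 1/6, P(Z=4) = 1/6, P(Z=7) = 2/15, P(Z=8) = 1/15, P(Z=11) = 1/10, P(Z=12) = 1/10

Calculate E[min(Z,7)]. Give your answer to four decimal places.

E[min(Z,7)] = Σ min(z,7)·P(Z=z)
 = 0·4/15 + 3·1/6 + 4·1/6 + 7·2/15 + 7·1/15 + 7·1/10 + 7·1/10
 = 0 + 1/2 + 2/3 + 14/15 + 7/15 + 7/10 + 7/10
 = 119/30

3.9667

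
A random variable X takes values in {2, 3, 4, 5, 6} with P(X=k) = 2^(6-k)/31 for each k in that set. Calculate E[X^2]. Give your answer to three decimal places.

9.226

E[X^2] = Σ x^2·P(X=x)
 = 4·16/31 + 9·8/31 + 16·4/31 + 25·2/31 + 36·1/31
 = 64/31 + 72/31 + 64/31 + 50/31 + 36/31
 = 286/31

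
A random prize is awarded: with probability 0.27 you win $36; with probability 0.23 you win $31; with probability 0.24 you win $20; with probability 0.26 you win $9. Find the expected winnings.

23.99

E[payout] = 36·0.27 + 31·0.23 + 20·0.24 + 9·0.26
 = 9.72 + 7.13 + 4.8 + 2.34
 = 23.99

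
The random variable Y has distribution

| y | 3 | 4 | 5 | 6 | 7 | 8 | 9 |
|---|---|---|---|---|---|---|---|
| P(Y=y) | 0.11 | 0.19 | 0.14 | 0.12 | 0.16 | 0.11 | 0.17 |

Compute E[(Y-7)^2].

4.94

E[(Y-7)^2] = Σ (y-7)^2·P(Y=y)
 = 16·0.11 + 9·0.19 + 4·0.14 + 1·0.12 + 0·0.16 + 1·0.11 + 4·0.17
 = 1.76 + 1.71 + 0.56 + 0.12 + 0 + 0.11 + 0.68
 = 4.94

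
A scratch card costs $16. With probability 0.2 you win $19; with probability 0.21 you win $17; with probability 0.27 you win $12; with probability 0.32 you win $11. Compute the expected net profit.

E[payout] = 19·0.2 + 17·0.21 + 12·0.27 + 11·0.32
 = 3.8 + 3.57 + 3.24 + 3.52
 = 14.13
Net = 14.13 - 16 = -1.87

-1.87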